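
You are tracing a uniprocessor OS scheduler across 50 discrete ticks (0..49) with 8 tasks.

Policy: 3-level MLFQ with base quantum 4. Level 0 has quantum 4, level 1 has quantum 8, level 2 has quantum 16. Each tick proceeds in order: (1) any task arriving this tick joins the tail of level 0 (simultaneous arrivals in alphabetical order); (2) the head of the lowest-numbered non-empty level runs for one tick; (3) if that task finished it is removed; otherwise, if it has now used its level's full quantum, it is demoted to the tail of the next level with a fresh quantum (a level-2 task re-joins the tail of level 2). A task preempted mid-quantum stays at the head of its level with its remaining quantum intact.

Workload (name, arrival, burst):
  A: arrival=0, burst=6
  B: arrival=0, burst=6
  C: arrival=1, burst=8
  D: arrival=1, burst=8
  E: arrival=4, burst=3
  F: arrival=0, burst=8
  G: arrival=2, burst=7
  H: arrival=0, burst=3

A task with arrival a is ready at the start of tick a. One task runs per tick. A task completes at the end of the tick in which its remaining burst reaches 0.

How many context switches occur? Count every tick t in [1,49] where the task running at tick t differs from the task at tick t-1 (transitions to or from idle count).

context switches = 14

t=0: L0/L1/L2 = ABFH/-/- → run A
t=1: L0/L1/L2 = ABFHCD/-/- → run A
t=2: L0/L1/L2 = ABFHCDG/-/- → run A
t=3: L0/L1/L2 = ABFHCDG/-/- → run A
t=4: L0/L1/L2 = BFHCDGE/A/- → run B
t=5: L0/L1/L2 = BFHCDGE/A/- → run B
t=6: L0/L1/L2 = BFHCDGE/A/- → run B
t=7: L0/L1/L2 = BFHCDGE/A/- → run B
t=8: L0/L1/L2 = FHCDGE/AB/- → run F
t=9: L0/L1/L2 = FHCDGE/AB/- → run F
t=10: L0/L1/L2 = FHCDGE/AB/- → run F
t=11: L0/L1/L2 = FHCDGE/AB/- → run F
t=12: L0/L1/L2 = HCDGE/ABF/- → run H
t=13: L0/L1/L2 = HCDGE/ABF/- → run H
t=14: L0/L1/L2 = HCDGE/ABF/- → run H
t=15: L0/L1/L2 = CDGE/ABF/- → run C
t=16: L0/L1/L2 = CDGE/ABF/- → run C
t=17: L0/L1/L2 = CDGE/ABF/- → run C
t=18: L0/L1/L2 = CDGE/ABF/- → run C
t=19: L0/L1/L2 = DGE/ABFC/- → run D
t=20: L0/L1/L2 = DGE/ABFC/- → run D
t=21: L0/L1/L2 = DGE/ABFC/- → run D
t=22: L0/L1/L2 = DGE/ABFC/- → run D
t=23: L0/L1/L2 = GE/ABFCD/- → run G
t=24: L0/L1/L2 = GE/ABFCD/- → run G
t=25: L0/L1/L2 = GE/ABFCD/- → run G
t=26: L0/L1/L2 = GE/ABFCD/- → run G
t=27: L0/L1/L2 = E/ABFCDG/- → run E
t=28: L0/L1/L2 = E/ABFCDG/- → run E
t=29: L0/L1/L2 = E/ABFCDG/- → run E
t=30: L0/L1/L2 = -/ABFCDG/- → run A
t=31: L0/L1/L2 = -/ABFCDG/- → run A
t=32: L0/L1/L2 = -/BFCDG/- → run B
t=33: L0/L1/L2 = -/BFCDG/- → run B
t=34: L0/L1/L2 = -/FCDG/- → run F
t=35: L0/L1/L2 = -/FCDG/- → run F
t=36: L0/L1/L2 = -/FCDG/- → run F
t=37: L0/L1/L2 = -/FCDG/- → run F
t=38: L0/L1/L2 = -/CDG/- → run C
t=39: L0/L1/L2 = -/CDG/- → run C
t=40: L0/L1/L2 = -/CDG/- → run C
t=41: L0/L1/L2 = -/CDG/- → run C
t=42: L0/L1/L2 = -/DG/- → run D
t=43: L0/L1/L2 = -/DG/- → run D
t=44: L0/L1/L2 = -/DG/- → run D
t=45: L0/L1/L2 = -/DG/- → run D
t=46: L0/L1/L2 = -/G/- → run G
t=47: L0/L1/L2 = -/G/- → run G
t=48: L0/L1/L2 = -/G/- → run G
t=49: (idle)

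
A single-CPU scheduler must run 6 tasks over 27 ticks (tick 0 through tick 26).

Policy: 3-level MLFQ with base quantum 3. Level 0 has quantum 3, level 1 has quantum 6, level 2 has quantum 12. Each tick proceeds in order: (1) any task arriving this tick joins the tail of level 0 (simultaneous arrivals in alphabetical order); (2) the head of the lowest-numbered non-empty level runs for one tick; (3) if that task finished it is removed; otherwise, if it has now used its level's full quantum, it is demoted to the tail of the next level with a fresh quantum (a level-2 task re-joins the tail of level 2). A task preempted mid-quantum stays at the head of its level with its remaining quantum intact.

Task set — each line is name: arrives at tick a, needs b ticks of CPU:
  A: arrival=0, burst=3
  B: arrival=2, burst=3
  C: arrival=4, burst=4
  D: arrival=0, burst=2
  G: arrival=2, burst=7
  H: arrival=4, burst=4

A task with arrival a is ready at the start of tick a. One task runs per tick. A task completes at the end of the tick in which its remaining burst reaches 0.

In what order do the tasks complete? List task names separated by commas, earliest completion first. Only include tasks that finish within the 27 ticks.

t=0: L0/L1/L2 = AD/-/- → run A
t=1: L0/L1/L2 = AD/-/- → run A
t=2: L0/L1/L2 = ADBG/-/- → run A
t=3: L0/L1/L2 = DBG/-/- → run D
t=4: L0/L1/L2 = DBGCH/-/- → run D
t=5: L0/L1/L2 = BGCH/-/- → run B
t=6: L0/L1/L2 = BGCH/-/- → run B
t=7: L0/L1/L2 = BGCH/-/- → run B
t=8: L0/L1/L2 = GCH/-/- → run G
t=9: L0/L1/L2 = GCH/-/- → run G
t=10: L0/L1/L2 = GCH/-/- → run G
t=11: L0/L1/L2 = CH/G/- → run C
t=12: L0/L1/L2 = CH/G/- → run C
t=13: L0/L1/L2 = CH/G/- → run C
t=14: L0/L1/L2 = H/GC/- → run H
t=15: L0/L1/L2 = H/GC/- → run H
t=16: L0/L1/L2 = H/GC/- → run H
t=17: L0/L1/L2 = -/GCH/- → run G
t=18: L0/L1/L2 = -/GCH/- → run G
t=19: L0/L1/L2 = -/GCH/- → run G
t=20: L0/L1/L2 = -/GCH/- → run G
t=21: L0/L1/L2 = -/CH/- → run C
t=22: L0/L1/L2 = -/H/- → run H
t=23: (idle)
t=24: (idle)
t=25: (idle)
t=26: (idle)

completion order = A, D, B, G, C, H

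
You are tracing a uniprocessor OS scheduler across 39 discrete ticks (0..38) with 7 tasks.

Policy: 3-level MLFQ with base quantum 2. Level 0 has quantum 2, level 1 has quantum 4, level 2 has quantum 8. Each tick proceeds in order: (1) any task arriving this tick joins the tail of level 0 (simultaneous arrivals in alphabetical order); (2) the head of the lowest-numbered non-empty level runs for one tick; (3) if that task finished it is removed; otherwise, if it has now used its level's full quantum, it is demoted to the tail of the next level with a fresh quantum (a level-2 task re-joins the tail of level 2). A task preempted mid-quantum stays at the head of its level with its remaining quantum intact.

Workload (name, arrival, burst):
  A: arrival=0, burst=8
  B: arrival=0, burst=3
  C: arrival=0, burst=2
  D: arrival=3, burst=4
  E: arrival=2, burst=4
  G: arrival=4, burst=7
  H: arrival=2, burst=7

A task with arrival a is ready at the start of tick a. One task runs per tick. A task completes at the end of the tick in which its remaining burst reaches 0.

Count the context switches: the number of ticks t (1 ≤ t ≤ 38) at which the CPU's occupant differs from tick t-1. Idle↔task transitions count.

context switches = 16

t=0: L0/L1/L2 = ABC/-/- → run A
t=1: L0/L1/L2 = ABC/-/- → run A
t=2: L0/L1/L2 = BCEH/A/- → run B
t=3: L0/L1/L2 = BCEHD/A/- → run B
t=4: L0/L1/L2 = CEHDG/AB/- → run C
t=5: L0/L1/L2 = CEHDG/AB/- → run C
t=6: L0/L1/L2 = EHDG/AB/- → run E
t=7: L0/L1/L2 = EHDG/AB/- → run E
t=8: L0/L1/L2 = HDG/ABE/- → run H
t=9: L0/L1/L2 = HDG/ABE/- → run H
t=10: L0/L1/L2 = DG/ABEH/- → run D
t=11: L0/L1/L2 = DG/ABEH/- → run D
t=12: L0/L1/L2 = G/ABEHD/- → run G
t=13: L0/L1/L2 = G/ABEHD/- → run G
t=14: L0/L1/L2 = -/ABEHDG/- → run A
t=15: L0/L1/L2 = -/ABEHDG/- → run A
t=16: L0/L1/L2 = -/ABEHDG/- → run A
t=17: L0/L1/L2 = -/ABEHDG/- → run A
t=18: L0/L1/L2 = -/BEHDG/A → run B
t=19: L0/L1/L2 = -/EHDG/A → run E
t=20: L0/L1/L2 = -/EHDG/A → run E
t=21: L0/L1/L2 = -/HDG/A → run H
t=22: L0/L1/L2 = -/HDG/A → run H
t=23: L0/L1/L2 = -/HDG/A → run H
t=24: L0/L1/L2 = -/HDG/A → run H
t=25: L0/L1/L2 = -/DG/AH → run D
t=26: L0/L1/L2 = -/DG/AH → run D
t=27: L0/L1/L2 = -/G/AH → run G
t=28: L0/L1/L2 = -/G/AH → run G
t=29: L0/L1/L2 = -/G/AH → run G
t=30: L0/L1/L2 = -/G/AH → run G
t=31: L0/L1/L2 = -/-/AHG → run A
t=32: L0/L1/L2 = -/-/AHG → run A
t=33: L0/L1/L2 = -/-/HG → run H
t=34: L0/L1/L2 = -/-/G → run G
t=35: (idle)
t=36: (idle)
t=37: (idle)
t=38: (idle)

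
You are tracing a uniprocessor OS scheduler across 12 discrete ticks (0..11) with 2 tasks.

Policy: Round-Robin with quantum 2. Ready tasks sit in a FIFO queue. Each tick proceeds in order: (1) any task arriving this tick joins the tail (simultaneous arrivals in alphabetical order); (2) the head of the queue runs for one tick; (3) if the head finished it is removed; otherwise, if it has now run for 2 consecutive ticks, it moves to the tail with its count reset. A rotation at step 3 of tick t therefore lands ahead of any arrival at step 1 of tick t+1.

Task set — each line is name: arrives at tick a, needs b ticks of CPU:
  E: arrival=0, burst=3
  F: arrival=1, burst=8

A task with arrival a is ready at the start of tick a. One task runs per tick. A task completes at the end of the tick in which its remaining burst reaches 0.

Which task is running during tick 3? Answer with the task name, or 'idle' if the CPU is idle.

running at tick 3 = F

t=0: queue=[E] q_used=0 → run E
t=1: queue=[E,F] q_used=1 → run E
t=2: queue=[F,E] q_used=0 → run F
t=3: queue=[F,E] q_used=1 → run F
t=4: queue=[E,F] q_used=0 → run E
t=5: queue=[F] q_used=0 → run F
t=6: queue=[F] q_used=1 → run F
t=7: queue=[F] q_used=0 → run F
t=8: queue=[F] q_used=1 → run F
t=9: queue=[F] q_used=0 → run F
t=10: queue=[F] q_used=1 → run F
t=11: (idle)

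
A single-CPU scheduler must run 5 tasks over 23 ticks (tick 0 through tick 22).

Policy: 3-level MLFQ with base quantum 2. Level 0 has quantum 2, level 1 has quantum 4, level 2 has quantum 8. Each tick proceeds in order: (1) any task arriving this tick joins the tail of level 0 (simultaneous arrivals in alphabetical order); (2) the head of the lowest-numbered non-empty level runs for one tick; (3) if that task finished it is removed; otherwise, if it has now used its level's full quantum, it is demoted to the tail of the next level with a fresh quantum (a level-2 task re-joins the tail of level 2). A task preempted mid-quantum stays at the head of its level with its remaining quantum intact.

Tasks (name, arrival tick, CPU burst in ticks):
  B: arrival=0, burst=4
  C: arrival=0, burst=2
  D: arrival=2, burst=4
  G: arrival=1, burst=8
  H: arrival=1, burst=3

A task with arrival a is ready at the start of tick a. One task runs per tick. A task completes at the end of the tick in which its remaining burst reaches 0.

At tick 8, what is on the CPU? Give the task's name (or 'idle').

t=0: L0/L1/L2 = BC/-/- → run B
t=1: L0/L1/L2 = BCGH/-/- → run B
t=2: L0/L1/L2 = CGHD/B/- → run C
t=3: L0/L1/L2 = CGHD/B/- → run C
t=4: L0/L1/L2 = GHD/B/- → run G
t=5: L0/L1/L2 = GHD/B/- → run G
t=6: L0/L1/L2 = HD/BG/- → run H
t=7: L0/L1/L2 = HD/BG/- → run H
t=8: L0/L1/L2 = D/BGH/- → run D
t=9: L0/L1/L2 = D/BGH/- → run D
t=10: L0/L1/L2 = -/BGHD/- → run B
t=11: L0/L1/L2 = -/BGHD/- → run B
t=12: L0/L1/L2 = -/GHD/- → run G
t=13: L0/L1/L2 = -/GHD/- → run G
t=14: L0/L1/L2 = -/GHD/- → run G
t=15: L0/L1/L2 = -/GHD/- → run G
t=16: L0/L1/L2 = -/HD/G → run H
t=17: L0/L1/L2 = -/D/G → run D
t=18: L0/L1/L2 = -/D/G → run D
t=19: L0/L1/L2 = -/-/G → run G
t=20: L0/L1/L2 = -/-/G → run G
t=21: (idle)
t=22: (idle)

running at tick 8 = D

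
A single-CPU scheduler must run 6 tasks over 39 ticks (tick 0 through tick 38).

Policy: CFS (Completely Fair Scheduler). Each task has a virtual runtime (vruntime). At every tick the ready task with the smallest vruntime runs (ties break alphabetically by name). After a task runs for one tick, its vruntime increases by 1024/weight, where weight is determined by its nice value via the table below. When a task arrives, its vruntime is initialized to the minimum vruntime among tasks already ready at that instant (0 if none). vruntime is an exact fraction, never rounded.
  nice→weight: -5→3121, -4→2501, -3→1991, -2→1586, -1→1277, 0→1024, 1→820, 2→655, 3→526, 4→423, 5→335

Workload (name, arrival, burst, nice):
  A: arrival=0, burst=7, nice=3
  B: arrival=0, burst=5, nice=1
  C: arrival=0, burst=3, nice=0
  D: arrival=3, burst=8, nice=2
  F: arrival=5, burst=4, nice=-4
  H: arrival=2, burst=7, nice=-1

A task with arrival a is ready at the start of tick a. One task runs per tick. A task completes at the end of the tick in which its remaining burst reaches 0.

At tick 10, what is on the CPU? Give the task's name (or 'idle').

running at tick 10 = D

t=0: vr[A=0 B=0 C=0] → run A
t=1: vr[A=512/263 B=0 C=0] → run B
t=2: vr[A=512/263 B=256/205 C=0 H=0] → run C
t=3: vr[A=512/263 B=256/205 C=1 D=0 H=0] → run D
t=4: vr[A=512/263 B=256/205 C=1 D=1024/655 H=0] → run H
t=5: vr[A=512/263 B=256/205 C=1 D=1024/655 F=1024/1277 H=1024/1277] → run F
t=6: vr[A=512/263 B=256/205 C=1 D=1024/655 F=3868672/3193777 H=1024/1277] → run H
t=7: vr[A=512/263 B=256/205 C=1 D=1024/655 F=3868672/3193777 H=2048/1277] → run C
t=8: vr[A=512/263 B=256/205 C=2 D=1024/655 F=3868672/3193777 H=2048/1277] → run F
t=9: vr[A=512/263 B=256/205 C=2 D=1024/655 F=5176320/3193777 H=2048/1277] → run B
t=10: vr[A=512/263 B=512/205 C=2 D=1024/655 F=5176320/3193777 H=2048/1277] → run D
t=11: vr[A=512/263 B=512/205 C=2 D=2048/655 F=5176320/3193777 H=2048/1277] → run H
t=12: vr[A=512/263 B=512/205 C=2 D=2048/655 F=5176320/3193777 H=3072/1277] → run F
t=13: vr[A=512/263 B=512/205 C=2 D=2048/655 F=6483968/3193777 H=3072/1277] → run A
t=14: vr[A=1024/263 B=512/205 C=2 D=2048/655 F=6483968/3193777 H=3072/1277] → run C
t=15: vr[A=1024/263 B=512/205 D=2048/655 F=6483968/3193777 H=3072/1277] → run F
t=16: vr[A=1024/263 B=512/205 D=2048/655 H=3072/1277] → run H
t=17: vr[A=1024/263 B=512/205 D=2048/655 H=4096/1277] → run B
t=18: vr[A=1024/263 B=768/205 D=2048/655 H=4096/1277] → run D
t=19: vr[A=1024/263 B=768/205 D=3072/655 H=4096/1277] → run H
t=20: vr[A=1024/263 B=768/205 D=3072/655 H=5120/1277] → run B
t=21: vr[A=1024/263 B=1024/205 D=3072/655 H=5120/1277] → run A
t=22: vr[A=1536/263 B=1024/205 D=3072/655 H=5120/1277] → run H
t=23: vr[A=1536/263 B=1024/205 D=3072/655 H=6144/1277] → run D
t=24: vr[A=1536/263 B=1024/205 D=4096/655 H=6144/1277] → run H
t=25: vr[A=1536/263 B=1024/205 D=4096/655] → run B
t=26: vr[A=1536/263 D=4096/655] → run A
t=27: vr[A=2048/263 D=4096/655] → run D
t=28: vr[A=2048/263 D=1024/131] → run A
t=29: vr[A=2560/263 D=1024/131] → run D
t=30: vr[A=2560/263 D=6144/655] → run D
t=31: vr[A=2560/263 D=7168/655] → run A
t=32: vr[A=3072/263 D=7168/655] → run D
t=33: vr[A=3072/263] → run A
t=34: (idle)
t=35: (idle)
t=36: (idle)
t=37: (idle)
t=38: (idle)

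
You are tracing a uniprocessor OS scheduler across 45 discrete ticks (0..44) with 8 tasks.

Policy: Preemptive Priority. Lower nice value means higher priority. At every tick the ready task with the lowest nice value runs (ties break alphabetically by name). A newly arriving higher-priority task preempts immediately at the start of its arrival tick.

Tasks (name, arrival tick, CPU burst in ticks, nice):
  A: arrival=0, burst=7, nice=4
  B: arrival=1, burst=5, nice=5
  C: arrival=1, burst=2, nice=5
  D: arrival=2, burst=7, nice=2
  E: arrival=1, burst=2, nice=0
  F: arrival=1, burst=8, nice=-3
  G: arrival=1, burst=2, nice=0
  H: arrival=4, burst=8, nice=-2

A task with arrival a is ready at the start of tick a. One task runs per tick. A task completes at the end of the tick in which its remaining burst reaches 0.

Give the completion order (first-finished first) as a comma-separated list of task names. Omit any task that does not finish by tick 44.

t=0: ready={A} → run A
t=1: ready={A,B,C,E,F,G} → run F
t=2: ready={A,B,C,D,E,F,G} → run F
t=3: ready={A,B,C,D,E,F,G} → run F
t=4: ready={A,B,C,D,E,F,G,H} → run F
t=5: ready={A,B,C,D,E,F,G,H} → run F
t=6: ready={A,B,C,D,E,F,G,H} → run F
t=7: ready={A,B,C,D,E,F,G,H} → run F
t=8: ready={A,B,C,D,E,F,G,H} → run F
t=9: ready={A,B,C,D,E,G,H} → run H
t=10: ready={A,B,C,D,E,G,H} → run H
t=11: ready={A,B,C,D,E,G,H} → run H
t=12: ready={A,B,C,D,E,G,H} → run H
t=13: ready={A,B,C,D,E,G,H} → run H
t=14: ready={A,B,C,D,E,G,H} → run H
t=15: ready={A,B,C,D,E,G,H} → run H
t=16: ready={A,B,C,D,E,G,H} → run H
t=17: ready={A,B,C,D,E,G} → run E
t=18: ready={A,B,C,D,E,G} → run E
t=19: ready={A,B,C,D,G} → run G
t=20: ready={A,B,C,D,G} → run G
t=21: ready={A,B,C,D} → run D
t=22: ready={A,B,C,D} → run D
t=23: ready={A,B,C,D} → run D
t=24: ready={A,B,C,D} → run D
t=25: ready={A,B,C,D} → run D
t=26: ready={A,B,C,D} → run D
t=27: ready={A,B,C,D} → run D
t=28: ready={A,B,C} → run A
t=29: ready={A,B,C} → run A
t=30: ready={A,B,C} → run A
t=31: ready={A,B,C} → run A
t=32: ready={A,B,C} → run A
t=33: ready={A,B,C} → run A
t=34: ready={B,C} → run B
t=35: ready={B,C} → run B
t=36: ready={B,C} → run B
t=37: ready={B,C} → run B
t=38: ready={B,C} → run B
t=39: ready={C} → run C
t=40: ready={C} → run C
t=41: (idle)
t=42: (idle)
t=43: (idle)
t=44: (idle)

completion order = F, H, E, G, D, A, B, C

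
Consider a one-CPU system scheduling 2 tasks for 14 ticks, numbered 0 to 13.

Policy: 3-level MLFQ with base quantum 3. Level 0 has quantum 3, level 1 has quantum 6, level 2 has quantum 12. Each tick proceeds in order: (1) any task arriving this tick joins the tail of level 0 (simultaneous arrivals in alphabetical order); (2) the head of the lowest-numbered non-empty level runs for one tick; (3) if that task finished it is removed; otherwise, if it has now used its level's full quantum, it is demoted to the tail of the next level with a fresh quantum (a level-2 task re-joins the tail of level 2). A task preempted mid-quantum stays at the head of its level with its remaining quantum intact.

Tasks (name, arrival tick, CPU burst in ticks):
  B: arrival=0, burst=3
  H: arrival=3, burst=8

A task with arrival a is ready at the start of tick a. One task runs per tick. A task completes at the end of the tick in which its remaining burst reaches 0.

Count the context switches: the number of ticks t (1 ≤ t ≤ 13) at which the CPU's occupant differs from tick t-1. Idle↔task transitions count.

context switches = 2

t=0: L0/L1/L2 = B/-/- → run B
t=1: L0/L1/L2 = B/-/- → run B
t=2: L0/L1/L2 = B/-/- → run B
t=3: L0/L1/L2 = H/-/- → run H
t=4: L0/L1/L2 = H/-/- → run H
t=5: L0/L1/L2 = H/-/- → run H
t=6: L0/L1/L2 = -/H/- → run H
t=7: L0/L1/L2 = -/H/- → run H
t=8: L0/L1/L2 = -/H/- → run H
t=9: L0/L1/L2 = -/H/- → run H
t=10: L0/L1/L2 = -/H/- → run H
t=11: (idle)
t=12: (idle)
t=13: (idle)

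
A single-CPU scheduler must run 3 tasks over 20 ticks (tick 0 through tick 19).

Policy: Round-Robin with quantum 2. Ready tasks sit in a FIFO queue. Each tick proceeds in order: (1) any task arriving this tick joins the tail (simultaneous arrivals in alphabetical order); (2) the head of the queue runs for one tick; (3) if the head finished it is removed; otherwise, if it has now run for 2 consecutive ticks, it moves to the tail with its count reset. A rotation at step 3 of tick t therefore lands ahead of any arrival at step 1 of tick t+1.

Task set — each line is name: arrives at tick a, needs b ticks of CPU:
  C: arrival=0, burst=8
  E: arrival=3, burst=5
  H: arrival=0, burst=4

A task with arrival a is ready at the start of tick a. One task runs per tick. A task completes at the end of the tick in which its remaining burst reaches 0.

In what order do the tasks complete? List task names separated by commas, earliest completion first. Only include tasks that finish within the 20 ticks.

completion order = H, C, E

t=0: queue=[C,H] q_used=0 → run C
t=1: queue=[C,H] q_used=1 → run C
t=2: queue=[H,C] q_used=0 → run H
t=3: queue=[H,C,E] q_used=1 → run H
t=4: queue=[C,E,H] q_used=0 → run C
t=5: queue=[C,E,H] q_used=1 → run C
t=6: queue=[E,H,C] q_used=0 → run E
t=7: queue=[E,H,C] q_used=1 → run E
t=8: queue=[H,C,E] q_used=0 → run H
t=9: queue=[H,C,E] q_used=1 → run H
t=10: queue=[C,E] q_used=0 → run C
t=11: queue=[C,E] q_used=1 → run C
t=12: queue=[E,C] q_used=0 → run E
t=13: queue=[E,C] q_used=1 → run E
t=14: queue=[C,E] q_used=0 → run C
t=15: queue=[C,E] q_used=1 → run C
t=16: queue=[E] q_used=0 → run E
t=17: (idle)
t=18: (idle)
t=19: (idle)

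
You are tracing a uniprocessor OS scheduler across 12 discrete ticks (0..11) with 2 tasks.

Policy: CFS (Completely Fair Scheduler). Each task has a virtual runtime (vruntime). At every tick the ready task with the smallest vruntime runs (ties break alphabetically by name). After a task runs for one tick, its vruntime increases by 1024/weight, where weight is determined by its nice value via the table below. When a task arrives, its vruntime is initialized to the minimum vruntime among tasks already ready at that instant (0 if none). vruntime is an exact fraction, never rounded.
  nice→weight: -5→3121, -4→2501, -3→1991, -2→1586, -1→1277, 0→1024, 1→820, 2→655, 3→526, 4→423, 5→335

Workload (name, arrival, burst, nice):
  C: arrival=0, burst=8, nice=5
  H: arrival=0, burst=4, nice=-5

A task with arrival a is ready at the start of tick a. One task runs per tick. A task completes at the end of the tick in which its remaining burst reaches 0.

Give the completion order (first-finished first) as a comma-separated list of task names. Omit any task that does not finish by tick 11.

t=0: vr[C=0 H=0] → run C
t=1: vr[C=1024/335 H=0] → run H
t=2: vr[C=1024/335 H=1024/3121] → run H
t=3: vr[C=1024/335 H=2048/3121] → run H
t=4: vr[C=1024/335 H=3072/3121] → run H
t=5: vr[C=1024/335] → run C
t=6: vr[C=2048/335] → run C
t=7: vr[C=3072/335] → run C
t=8: vr[C=4096/335] → run C
t=9: vr[C=1024/67] → run C
t=10: vr[C=6144/335] → run C
t=11: vr[C=7168/335] → run C

completion order = H, C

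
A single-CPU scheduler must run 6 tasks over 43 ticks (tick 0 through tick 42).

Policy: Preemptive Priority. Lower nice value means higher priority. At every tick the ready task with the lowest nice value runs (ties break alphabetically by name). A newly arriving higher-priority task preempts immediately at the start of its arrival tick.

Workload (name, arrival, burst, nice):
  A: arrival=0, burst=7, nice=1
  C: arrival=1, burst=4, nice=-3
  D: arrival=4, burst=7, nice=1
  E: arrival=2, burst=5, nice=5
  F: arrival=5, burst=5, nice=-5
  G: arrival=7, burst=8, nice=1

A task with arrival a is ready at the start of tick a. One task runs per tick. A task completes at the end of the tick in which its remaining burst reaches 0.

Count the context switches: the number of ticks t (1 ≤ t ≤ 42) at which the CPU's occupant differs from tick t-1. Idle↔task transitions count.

t=0: ready={A} → run A
t=1: ready={A,C} → run C
t=2: ready={A,C,E} → run C
t=3: ready={A,C,E} → run C
t=4: ready={A,C,D,E} → run C
t=5: ready={A,D,E,F} → run F
t=6: ready={A,D,E,F} → run F
t=7: ready={A,D,E,F,G} → run F
t=8: ready={A,D,E,F,G} → run F
t=9: ready={A,D,E,F,G} → run F
t=10: ready={A,D,E,G} → run A
t=11: ready={A,D,E,G} → run A
t=12: ready={A,D,E,G} → run A
t=13: ready={A,D,E,G} → run A
t=14: ready={A,D,E,G} → run A
t=15: ready={A,D,E,G} → run A
t=16: ready={D,E,G} → run D
t=17: ready={D,E,G} → run D
t=18: ready={D,E,G} → run D
t=19: ready={D,E,G} → run D
t=20: ready={D,E,G} → run D
t=21: ready={D,E,G} → run D
t=22: ready={D,E,G} → run D
t=23: ready={E,G} → run G
t=24: ready={E,G} → run G
t=25: ready={E,G} → run G
t=26: ready={E,G} → run G
t=27: ready={E,G} → run G
t=28: ready={E,G} → run G
t=29: ready={E,G} → run G
t=30: ready={E,G} → run G
t=31: ready={E} → run E
t=32: ready={E} → run E
t=33: ready={E} → run E
t=34: ready={E} → run E
t=35: ready={E} → run E
t=36: (idle)
t=37: (idle)
t=38: (idle)
t=39: (idle)
t=40: (idle)
t=41: (idle)
t=42: (idle)

context switches = 7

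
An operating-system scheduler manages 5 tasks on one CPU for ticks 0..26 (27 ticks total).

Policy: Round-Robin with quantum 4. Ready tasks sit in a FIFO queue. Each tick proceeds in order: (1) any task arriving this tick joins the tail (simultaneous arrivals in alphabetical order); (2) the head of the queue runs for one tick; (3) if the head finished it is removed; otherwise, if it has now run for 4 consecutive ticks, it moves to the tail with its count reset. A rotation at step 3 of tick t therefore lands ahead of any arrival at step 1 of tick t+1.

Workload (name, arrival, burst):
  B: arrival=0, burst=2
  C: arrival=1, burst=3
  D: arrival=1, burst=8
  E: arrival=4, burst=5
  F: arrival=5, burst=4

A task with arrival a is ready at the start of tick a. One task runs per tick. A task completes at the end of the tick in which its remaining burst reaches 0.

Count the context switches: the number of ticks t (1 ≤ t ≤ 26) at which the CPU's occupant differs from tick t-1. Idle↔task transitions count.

context switches = 7

t=0: queue=[B] q_used=0 → run B
t=1: queue=[B,C,D] q_used=1 → run B
t=2: queue=[C,D] q_used=0 → run C
t=3: queue=[C,D] q_used=1 → run C
t=4: queue=[C,D,E] q_used=2 → run C
t=5: queue=[D,E,F] q_used=0 → run D
t=6: queue=[D,E,F] q_used=1 → run D
t=7: queue=[D,E,F] q_used=2 → run D
t=8: queue=[D,E,F] q_used=3 → run D
t=9: queue=[E,F,D] q_used=0 → run E
t=10: queue=[E,F,D] q_used=1 → run E
t=11: queue=[E,F,D] q_used=2 → run E
t=12: queue=[E,F,D] q_used=3 → run E
t=13: queue=[F,D,E] q_used=0 → run F
t=14: queue=[F,D,E] q_used=1 → run F
t=15: queue=[F,D,E] q_used=2 → run F
t=16: queue=[F,D,E] q_used=3 → run F
t=17: queue=[D,E] q_used=0 → run D
t=18: queue=[D,E] q_used=1 → run D
t=19: queue=[D,E] q_used=2 → run D
t=20: queue=[D,E] q_used=3 → run D
t=21: queue=[E] q_used=0 → run E
t=22: (idle)
t=23: (idle)
t=24: (idle)
t=25: (idle)
t=26: (idle)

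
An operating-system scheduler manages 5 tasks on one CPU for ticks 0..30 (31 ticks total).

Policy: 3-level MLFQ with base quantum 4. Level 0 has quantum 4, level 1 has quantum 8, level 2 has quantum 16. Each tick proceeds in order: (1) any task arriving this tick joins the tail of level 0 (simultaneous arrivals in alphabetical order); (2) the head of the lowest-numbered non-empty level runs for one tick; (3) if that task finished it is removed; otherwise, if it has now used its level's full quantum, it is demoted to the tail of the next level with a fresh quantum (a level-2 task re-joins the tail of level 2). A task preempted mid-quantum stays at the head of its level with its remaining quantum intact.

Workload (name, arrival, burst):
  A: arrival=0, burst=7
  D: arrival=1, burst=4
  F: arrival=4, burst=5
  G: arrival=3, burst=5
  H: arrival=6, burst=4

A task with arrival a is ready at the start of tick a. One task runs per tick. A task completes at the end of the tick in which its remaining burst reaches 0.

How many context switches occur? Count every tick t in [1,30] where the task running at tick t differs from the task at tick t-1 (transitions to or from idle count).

t=0: L0/L1/L2 = A/-/- → run A
t=1: L0/L1/L2 = AD/-/- → run A
t=2: L0/L1/L2 = AD/-/- → run A
t=3: L0/L1/L2 = ADG/-/- → run A
t=4: L0/L1/L2 = DGF/A/- → run D
t=5: L0/L1/L2 = DGF/A/- → run D
t=6: L0/L1/L2 = DGFH/A/- → run D
t=7: L0/L1/L2 = DGFH/A/- → run D
t=8: L0/L1/L2 = GFH/A/- → run G
t=9: L0/L1/L2 = GFH/A/- → run G
t=10: L0/L1/L2 = GFH/A/- → run G
t=11: L0/L1/L2 = GFH/A/- → run G
t=12: L0/L1/L2 = FH/AG/- → run F
t=13: L0/L1/L2 = FH/AG/- → run F
t=14: L0/L1/L2 = FH/AG/- → run F
t=15: L0/L1/L2 = FH/AG/- → run F
t=16: L0/L1/L2 = H/AGF/- → run H
t=17: L0/L1/L2 = H/AGF/- → run H
t=18: L0/L1/L2 = H/AGF/- → run H
t=19: L0/L1/L2 = H/AGF/- → run H
t=20: L0/L1/L2 = -/AGF/- → run A
t=21: L0/L1/L2 = -/AGF/- → run A
t=22: L0/L1/L2 = -/AGF/- → run A
t=23: L0/L1/L2 = -/GF/- → run G
t=24: L0/L1/L2 = -/F/- → run F
t=25: (idle)
t=26: (idle)
t=27: (idle)
t=28: (idle)
t=29: (idle)
t=30: (idle)

context switches = 8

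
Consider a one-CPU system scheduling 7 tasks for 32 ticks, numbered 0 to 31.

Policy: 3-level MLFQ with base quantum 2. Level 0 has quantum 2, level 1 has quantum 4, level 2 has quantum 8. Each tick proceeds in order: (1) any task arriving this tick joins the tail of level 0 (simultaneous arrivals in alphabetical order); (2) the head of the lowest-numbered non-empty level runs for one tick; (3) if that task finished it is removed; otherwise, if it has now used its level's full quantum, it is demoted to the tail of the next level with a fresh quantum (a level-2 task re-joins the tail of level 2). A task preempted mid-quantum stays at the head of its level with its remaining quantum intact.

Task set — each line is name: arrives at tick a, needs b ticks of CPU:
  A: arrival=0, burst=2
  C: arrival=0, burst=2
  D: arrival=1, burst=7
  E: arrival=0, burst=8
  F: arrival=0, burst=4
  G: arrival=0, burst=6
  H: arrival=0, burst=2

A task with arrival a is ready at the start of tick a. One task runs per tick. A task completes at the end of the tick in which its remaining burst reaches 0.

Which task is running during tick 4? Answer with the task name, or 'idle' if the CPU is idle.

running at tick 4 = E

t=0: L0/L1/L2 = ACEFGH/-/- → run A
t=1: L0/L1/L2 = ACEFGHD/-/- → run A
t=2: L0/L1/L2 = CEFGHD/-/- → run C
t=3: L0/L1/L2 = CEFGHD/-/- → run C
t=4: L0/L1/L2 = EFGHD/-/- → run E
t=5: L0/L1/L2 = EFGHD/-/- → run E
t=6: L0/L1/L2 = FGHD/E/- → run F
t=7: L0/L1/L2 = FGHD/E/- → run F
t=8: L0/L1/L2 = GHD/EF/- → run G
t=9: L0/L1/L2 = GHD/EF/- → run G
t=10: L0/L1/L2 = HD/EFG/- → run H
t=11: L0/L1/L2 = HD/EFG/- → run H
t=12: L0/L1/L2 = D/EFG/- → run D
t=13: L0/L1/L2 = D/EFG/- → run D
t=14: L0/L1/L2 = -/EFGD/- → run E
t=15: L0/L1/L2 = -/EFGD/- → run E
t=16: L0/L1/L2 = -/EFGD/- → run E
t=17: L0/L1/L2 = -/EFGD/- → run E
t=18: L0/L1/L2 = -/FGD/E → run F
t=19: L0/L1/L2 = -/FGD/E → run F
t=20: L0/L1/L2 = -/GD/E → run G
t=21: L0/L1/L2 = -/GD/E → run G
t=22: L0/L1/L2 = -/GD/E → run G
t=23: L0/L1/L2 = -/GD/E → run G
t=24: L0/L1/L2 = -/D/E → run D
t=25: L0/L1/L2 = -/D/E → run D
t=26: L0/L1/L2 = -/D/E → run D
t=27: L0/L1/L2 = -/D/E → run D
t=28: L0/L1/L2 = -/-/ED → run E
t=29: L0/L1/L2 = -/-/ED → run E
t=30: L0/L1/L2 = -/-/D → run D
t=31: (idle)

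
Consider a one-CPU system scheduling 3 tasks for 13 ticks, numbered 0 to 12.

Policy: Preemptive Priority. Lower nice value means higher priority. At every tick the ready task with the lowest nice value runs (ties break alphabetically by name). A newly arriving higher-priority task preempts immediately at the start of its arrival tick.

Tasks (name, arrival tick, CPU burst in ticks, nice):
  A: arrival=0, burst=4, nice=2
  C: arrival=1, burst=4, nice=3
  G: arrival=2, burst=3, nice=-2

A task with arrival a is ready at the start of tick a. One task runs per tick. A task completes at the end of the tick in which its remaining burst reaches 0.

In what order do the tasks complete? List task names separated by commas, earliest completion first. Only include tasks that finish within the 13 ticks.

t=0: ready={A} → run A
t=1: ready={A,C} → run A
t=2: ready={A,C,G} → run G
t=3: ready={A,C,G} → run G
t=4: ready={A,C,G} → run G
t=5: ready={A,C} → run A
t=6: ready={A,C} → run A
t=7: ready={C} → run C
t=8: ready={C} → run C
t=9: ready={C} → run C
t=10: ready={C} → run C
t=11: (idle)
t=12: (idle)

completion order = G, A, C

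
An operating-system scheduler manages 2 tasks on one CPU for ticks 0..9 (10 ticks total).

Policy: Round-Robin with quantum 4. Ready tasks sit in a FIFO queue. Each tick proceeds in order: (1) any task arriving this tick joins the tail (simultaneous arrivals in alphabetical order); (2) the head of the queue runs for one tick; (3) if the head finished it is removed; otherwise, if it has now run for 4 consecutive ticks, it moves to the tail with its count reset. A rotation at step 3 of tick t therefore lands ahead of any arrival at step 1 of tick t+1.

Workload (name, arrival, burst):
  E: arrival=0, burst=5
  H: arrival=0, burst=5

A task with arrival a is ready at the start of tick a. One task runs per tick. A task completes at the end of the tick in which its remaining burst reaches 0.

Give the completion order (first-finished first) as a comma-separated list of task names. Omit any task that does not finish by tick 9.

completion order = E, H

t=0: queue=[E,H] q_used=0 → run E
t=1: queue=[E,H] q_used=1 → run E
t=2: queue=[E,H] q_used=2 → run E
t=3: queue=[E,H] q_used=3 → run E
t=4: queue=[H,E] q_used=0 → run H
t=5: queue=[H,E] q_used=1 → run H
t=6: queue=[H,E] q_used=2 → run H
t=7: queue=[H,E] q_used=3 → run H
t=8: queue=[E,H] q_used=0 → run E
t=9: queue=[H] q_used=0 → run H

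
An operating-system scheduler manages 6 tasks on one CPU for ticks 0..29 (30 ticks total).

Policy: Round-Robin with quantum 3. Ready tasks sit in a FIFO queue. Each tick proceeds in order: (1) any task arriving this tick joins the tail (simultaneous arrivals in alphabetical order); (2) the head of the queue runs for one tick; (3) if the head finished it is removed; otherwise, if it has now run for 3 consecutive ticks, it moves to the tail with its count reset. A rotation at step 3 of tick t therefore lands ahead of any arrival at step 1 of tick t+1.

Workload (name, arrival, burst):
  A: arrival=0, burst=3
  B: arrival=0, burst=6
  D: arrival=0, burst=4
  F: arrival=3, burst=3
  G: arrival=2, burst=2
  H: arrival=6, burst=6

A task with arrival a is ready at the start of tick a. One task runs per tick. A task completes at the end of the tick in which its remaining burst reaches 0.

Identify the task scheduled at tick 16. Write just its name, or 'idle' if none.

running at tick 16 = B

t=0: queue=[A,B,D] q_used=0 → run A
t=1: queue=[A,B,D] q_used=1 → run A
t=2: queue=[A,B,D,G] q_used=2 → run A
t=3: queue=[B,D,G,F] q_used=0 → run B
t=4: queue=[B,D,G,F] q_used=1 → run B
t=5: queue=[B,D,G,F] q_used=2 → run B
t=6: queue=[D,G,F,B,H] q_used=0 → run D
t=7: queue=[D,G,F,B,H] q_used=1 → run D
t=8: queue=[D,G,F,B,H] q_used=2 → run D
t=9: queue=[G,F,B,H,D] q_used=0 → run G
t=10: queue=[G,F,B,H,D] q_used=1 → run G
t=11: queue=[F,B,H,D] q_used=0 → run F
t=12: queue=[F,B,H,D] q_used=1 → run F
t=13: queue=[F,B,H,D] q_used=2 → run F
t=14: queue=[B,H,D] q_used=0 → run B
t=15: queue=[B,H,D] q_used=1 → run B
t=16: queue=[B,H,D] q_used=2 → run B
t=17: queue=[H,D] q_used=0 → run H
t=18: queue=[H,D] q_used=1 → run H
t=19: queue=[H,D] q_used=2 → run H
t=20: queue=[D,H] q_used=0 → run D
t=21: queue=[H] q_used=0 → run H
t=22: queue=[H] q_used=1 → run H
t=23: queue=[H] q_used=2 → run H
t=24: (idle)
t=25: (idle)
t=26: (idle)
t=27: (idle)
t=28: (idle)
t=29: (idle)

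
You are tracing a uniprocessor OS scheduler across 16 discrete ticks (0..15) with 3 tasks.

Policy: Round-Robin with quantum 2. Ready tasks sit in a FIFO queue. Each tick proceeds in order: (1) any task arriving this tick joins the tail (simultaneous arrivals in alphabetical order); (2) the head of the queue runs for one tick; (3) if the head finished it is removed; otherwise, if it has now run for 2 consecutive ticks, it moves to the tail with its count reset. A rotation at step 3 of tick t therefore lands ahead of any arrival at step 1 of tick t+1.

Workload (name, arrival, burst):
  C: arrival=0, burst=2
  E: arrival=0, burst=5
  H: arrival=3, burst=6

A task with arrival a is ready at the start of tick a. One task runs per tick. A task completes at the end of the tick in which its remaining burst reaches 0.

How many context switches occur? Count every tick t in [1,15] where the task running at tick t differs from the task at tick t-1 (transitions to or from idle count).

t=0: queue=[C,E] q_used=0 → run C
t=1: queue=[C,E] q_used=1 → run C
t=2: queue=[E] q_used=0 → run E
t=3: queue=[E,H] q_used=1 → run E
t=4: queue=[H,E] q_used=0 → run H
t=5: queue=[H,E] q_used=1 → run H
t=6: queue=[E,H] q_used=0 → run E
t=7: queue=[E,H] q_used=1 → run E
t=8: queue=[H,E] q_used=0 → run H
t=9: queue=[H,E] q_used=1 → run H
t=10: queue=[E,H] q_used=0 → run E
t=11: queue=[H] q_used=0 → run H
t=12: queue=[H] q_used=1 → run H
t=13: (idle)
t=14: (idle)
t=15: (idle)

context switches = 7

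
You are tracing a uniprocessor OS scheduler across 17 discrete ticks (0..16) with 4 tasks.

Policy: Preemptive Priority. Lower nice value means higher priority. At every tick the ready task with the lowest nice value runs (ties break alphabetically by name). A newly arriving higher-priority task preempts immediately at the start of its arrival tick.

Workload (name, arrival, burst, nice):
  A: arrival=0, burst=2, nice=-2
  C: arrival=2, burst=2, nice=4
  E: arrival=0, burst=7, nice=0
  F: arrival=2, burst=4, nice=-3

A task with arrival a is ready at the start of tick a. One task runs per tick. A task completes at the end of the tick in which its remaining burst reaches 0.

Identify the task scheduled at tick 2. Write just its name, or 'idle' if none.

t=0: ready={A,E} → run A
t=1: ready={A,E} → run A
t=2: ready={C,E,F} → run F
t=3: ready={C,E,F} → run F
t=4: ready={C,E,F} → run F
t=5: ready={C,E,F} → run F
t=6: ready={C,E} → run E
t=7: ready={C,E} → run E
t=8: ready={C,E} → run E
t=9: ready={C,E} → run E
t=10: ready={C,E} → run E
t=11: ready={C,E} → run E
t=12: ready={C,E} → run E
t=13: ready={C} → run C
t=14: ready={C} → run C
t=15: (idle)
t=16: (idle)

running at tick 2 = F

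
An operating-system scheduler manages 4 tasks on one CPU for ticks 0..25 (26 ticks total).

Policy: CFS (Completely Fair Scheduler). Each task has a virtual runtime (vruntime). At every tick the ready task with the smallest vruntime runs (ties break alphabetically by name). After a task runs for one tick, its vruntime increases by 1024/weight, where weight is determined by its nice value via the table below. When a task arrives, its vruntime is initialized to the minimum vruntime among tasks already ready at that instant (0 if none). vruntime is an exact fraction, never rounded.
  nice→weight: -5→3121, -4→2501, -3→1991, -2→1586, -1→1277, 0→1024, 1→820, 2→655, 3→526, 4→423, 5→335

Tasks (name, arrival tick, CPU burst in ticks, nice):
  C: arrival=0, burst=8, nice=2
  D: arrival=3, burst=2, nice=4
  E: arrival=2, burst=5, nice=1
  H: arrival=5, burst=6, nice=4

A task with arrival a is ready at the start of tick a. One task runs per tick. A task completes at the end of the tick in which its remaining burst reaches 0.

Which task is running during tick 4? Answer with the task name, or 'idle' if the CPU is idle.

running at tick 4 = E

t=0: vr[C=0] → run C
t=1: vr[C=1024/655] → run C
t=2: vr[C=2048/655 E=2048/655] → run C
t=3: vr[C=3072/655 D=2048/655 E=2048/655] → run D
t=4: vr[C=3072/655 D=1537024/277065 E=2048/655] → run E
t=5: vr[C=3072/655 D=1537024/277065 E=117504/26855 H=117504/26855] → run E
t=6: vr[C=3072/655 D=1537024/277065 E=30208/5371 H=117504/26855] → run H
t=7: vr[C=3072/655 D=1537024/277065 E=30208/5371 H=77203712/11359665] → run C
t=8: vr[C=4096/655 D=1537024/277065 E=30208/5371 H=77203712/11359665] → run D
t=9: vr[C=4096/655 E=30208/5371 H=77203712/11359665] → run E
t=10: vr[C=4096/655 E=184576/26855 H=77203712/11359665] → run C
t=11: vr[C=1024/131 E=184576/26855 H=77203712/11359665] → run H
t=12: vr[C=1024/131 E=184576/26855 H=104703232/11359665] → run E
t=13: vr[C=1024/131 E=218112/26855 H=104703232/11359665] → run C
t=14: vr[C=6144/655 E=218112/26855 H=104703232/11359665] → run E
t=15: vr[C=6144/655 H=104703232/11359665] → run H
t=16: vr[C=6144/655 H=44067584/3786555] → run C
t=17: vr[C=7168/655 H=44067584/3786555] → run C
t=18: vr[H=44067584/3786555] → run H
t=19: vr[H=159702272/11359665] → run H
t=20: vr[H=187201792/11359665] → run H
t=21: (idle)
t=22: (idle)
t=23: (idle)
t=24: (idle)
t=25: (idle)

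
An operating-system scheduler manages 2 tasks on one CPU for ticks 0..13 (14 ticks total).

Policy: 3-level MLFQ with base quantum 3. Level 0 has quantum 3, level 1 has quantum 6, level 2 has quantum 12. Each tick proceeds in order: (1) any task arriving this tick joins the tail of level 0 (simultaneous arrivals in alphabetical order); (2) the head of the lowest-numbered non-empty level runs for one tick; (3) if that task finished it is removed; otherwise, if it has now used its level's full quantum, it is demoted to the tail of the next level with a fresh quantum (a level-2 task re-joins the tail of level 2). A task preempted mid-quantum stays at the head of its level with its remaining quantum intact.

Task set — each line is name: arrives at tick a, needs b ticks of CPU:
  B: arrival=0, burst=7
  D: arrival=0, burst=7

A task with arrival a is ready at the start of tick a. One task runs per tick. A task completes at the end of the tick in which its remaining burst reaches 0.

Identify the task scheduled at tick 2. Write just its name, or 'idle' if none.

t=0: L0/L1/L2 = BD/-/- → run B
t=1: L0/L1/L2 = BD/-/- → run B
t=2: L0/L1/L2 = BD/-/- → run B
t=3: L0/L1/L2 = D/B/- → run D
t=4: L0/L1/L2 = D/B/- → run D
t=5: L0/L1/L2 = D/B/- → run D
t=6: L0/L1/L2 = -/BD/- → run B
t=7: L0/L1/L2 = -/BD/- → run B
t=8: L0/L1/L2 = -/BD/- → run B
t=9: L0/L1/L2 = -/BD/- → run B
t=10: L0/L1/L2 = -/D/- → run D
t=11: L0/L1/L2 = -/D/- → run D
t=12: L0/L1/L2 = -/D/- → run D
t=13: L0/L1/L2 = -/D/- → run D

running at tick 2 = B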